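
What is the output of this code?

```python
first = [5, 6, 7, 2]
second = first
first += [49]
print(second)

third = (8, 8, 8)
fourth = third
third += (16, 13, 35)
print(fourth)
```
[5, 6, 7, 2, 49]
(8, 8, 8)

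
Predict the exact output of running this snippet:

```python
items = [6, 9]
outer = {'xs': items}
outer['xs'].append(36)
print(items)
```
[6, 9, 36]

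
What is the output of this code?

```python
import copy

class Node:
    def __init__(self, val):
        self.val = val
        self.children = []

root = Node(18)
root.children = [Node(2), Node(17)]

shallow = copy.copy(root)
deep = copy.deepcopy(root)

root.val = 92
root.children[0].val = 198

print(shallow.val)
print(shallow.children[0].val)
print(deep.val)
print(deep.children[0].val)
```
18
198
18
2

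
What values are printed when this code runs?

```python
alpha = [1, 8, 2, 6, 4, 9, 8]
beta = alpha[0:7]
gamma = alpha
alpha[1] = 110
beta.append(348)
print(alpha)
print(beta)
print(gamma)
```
[1, 110, 2, 6, 4, 9, 8]
[1, 8, 2, 6, 4, 9, 8, 348]
[1, 110, 2, 6, 4, 9, 8]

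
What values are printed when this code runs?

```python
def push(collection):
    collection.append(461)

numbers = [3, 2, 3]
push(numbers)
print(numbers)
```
[3, 2, 3, 461]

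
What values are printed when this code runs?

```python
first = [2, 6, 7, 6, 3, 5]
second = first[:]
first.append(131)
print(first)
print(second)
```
[2, 6, 7, 6, 3, 5, 131]
[2, 6, 7, 6, 3, 5]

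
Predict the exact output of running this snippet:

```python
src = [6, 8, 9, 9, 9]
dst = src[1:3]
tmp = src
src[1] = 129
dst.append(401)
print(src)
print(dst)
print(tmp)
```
[6, 129, 9, 9, 9]
[8, 9, 401]
[6, 129, 9, 9, 9]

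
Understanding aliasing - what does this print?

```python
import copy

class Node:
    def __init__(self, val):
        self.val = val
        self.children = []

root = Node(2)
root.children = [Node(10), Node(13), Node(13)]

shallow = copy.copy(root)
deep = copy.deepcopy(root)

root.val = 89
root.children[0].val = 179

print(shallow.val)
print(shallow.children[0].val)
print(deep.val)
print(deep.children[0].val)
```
2
179
2
10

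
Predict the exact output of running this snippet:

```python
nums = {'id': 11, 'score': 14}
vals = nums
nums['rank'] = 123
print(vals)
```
{'id': 11, 'score': 14, 'rank': 123}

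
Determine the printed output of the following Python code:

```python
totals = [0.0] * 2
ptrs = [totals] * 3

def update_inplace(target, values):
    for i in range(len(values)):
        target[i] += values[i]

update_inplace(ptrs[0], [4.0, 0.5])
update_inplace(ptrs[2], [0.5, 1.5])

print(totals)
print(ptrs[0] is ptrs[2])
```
[4.5, 2.0]
True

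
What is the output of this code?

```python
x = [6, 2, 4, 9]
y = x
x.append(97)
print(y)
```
[6, 2, 4, 9, 97]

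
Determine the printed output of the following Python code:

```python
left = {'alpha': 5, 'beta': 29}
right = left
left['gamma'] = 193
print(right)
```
{'alpha': 5, 'beta': 29, 'gamma': 193}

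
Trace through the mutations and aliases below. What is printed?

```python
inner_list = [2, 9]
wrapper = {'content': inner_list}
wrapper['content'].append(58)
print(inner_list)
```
[2, 9, 58]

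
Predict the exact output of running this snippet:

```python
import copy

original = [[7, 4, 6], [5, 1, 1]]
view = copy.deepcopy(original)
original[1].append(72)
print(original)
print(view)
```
[[7, 4, 6], [5, 1, 1, 72]]
[[7, 4, 6], [5, 1, 1]]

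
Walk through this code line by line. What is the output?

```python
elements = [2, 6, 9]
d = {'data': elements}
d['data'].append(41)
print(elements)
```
[2, 6, 9, 41]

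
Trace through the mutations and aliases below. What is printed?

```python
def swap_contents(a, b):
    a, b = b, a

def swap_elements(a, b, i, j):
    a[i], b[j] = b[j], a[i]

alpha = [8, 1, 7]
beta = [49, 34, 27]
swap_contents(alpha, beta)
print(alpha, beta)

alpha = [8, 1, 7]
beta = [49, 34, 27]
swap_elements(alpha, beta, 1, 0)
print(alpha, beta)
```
[8, 1, 7] [49, 34, 27]
[8, 49, 7] [1, 34, 27]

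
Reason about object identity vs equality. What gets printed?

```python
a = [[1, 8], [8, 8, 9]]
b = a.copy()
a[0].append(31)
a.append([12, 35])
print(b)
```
[[1, 8, 31], [8, 8, 9]]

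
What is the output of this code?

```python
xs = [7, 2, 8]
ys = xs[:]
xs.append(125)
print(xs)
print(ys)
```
[7, 2, 8, 125]
[7, 2, 8]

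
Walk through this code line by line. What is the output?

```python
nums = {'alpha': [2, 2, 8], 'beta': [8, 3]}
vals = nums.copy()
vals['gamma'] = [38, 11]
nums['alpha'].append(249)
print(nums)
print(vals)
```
{'alpha': [2, 2, 8, 249], 'beta': [8, 3]}
{'alpha': [2, 2, 8, 249], 'beta': [8, 3], 'gamma': [38, 11]}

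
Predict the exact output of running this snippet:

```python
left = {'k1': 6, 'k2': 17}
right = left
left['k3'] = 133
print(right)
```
{'k1': 6, 'k2': 17, 'k3': 133}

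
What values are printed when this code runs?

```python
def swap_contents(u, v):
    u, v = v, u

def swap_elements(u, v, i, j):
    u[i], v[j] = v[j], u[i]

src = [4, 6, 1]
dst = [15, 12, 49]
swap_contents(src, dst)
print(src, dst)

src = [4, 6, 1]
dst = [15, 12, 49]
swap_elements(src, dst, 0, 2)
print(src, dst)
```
[4, 6, 1] [15, 12, 49]
[49, 6, 1] [15, 12, 4]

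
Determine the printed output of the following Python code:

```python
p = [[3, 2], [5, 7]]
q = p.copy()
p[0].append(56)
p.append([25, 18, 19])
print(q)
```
[[3, 2, 56], [5, 7]]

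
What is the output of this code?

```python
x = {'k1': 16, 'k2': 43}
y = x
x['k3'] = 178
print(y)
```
{'k1': 16, 'k2': 43, 'k3': 178}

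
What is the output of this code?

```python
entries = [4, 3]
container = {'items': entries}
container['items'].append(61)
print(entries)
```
[4, 3, 61]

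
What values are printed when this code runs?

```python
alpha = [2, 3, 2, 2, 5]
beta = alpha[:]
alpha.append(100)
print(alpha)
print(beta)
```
[2, 3, 2, 2, 5, 100]
[2, 3, 2, 2, 5]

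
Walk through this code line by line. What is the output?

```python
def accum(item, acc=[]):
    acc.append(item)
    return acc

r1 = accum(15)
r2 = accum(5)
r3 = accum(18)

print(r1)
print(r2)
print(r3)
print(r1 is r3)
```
[15, 5, 18]
[15, 5, 18]
[15, 5, 18]
True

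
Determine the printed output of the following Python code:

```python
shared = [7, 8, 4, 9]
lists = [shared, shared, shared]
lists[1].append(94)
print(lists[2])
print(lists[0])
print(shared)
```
[7, 8, 4, 9, 94]
[7, 8, 4, 9, 94]
[7, 8, 4, 9, 94]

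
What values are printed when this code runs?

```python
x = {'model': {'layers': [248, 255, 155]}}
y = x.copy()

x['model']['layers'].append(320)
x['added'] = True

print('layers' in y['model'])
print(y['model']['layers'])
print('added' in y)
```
True
[248, 255, 155, 320]
False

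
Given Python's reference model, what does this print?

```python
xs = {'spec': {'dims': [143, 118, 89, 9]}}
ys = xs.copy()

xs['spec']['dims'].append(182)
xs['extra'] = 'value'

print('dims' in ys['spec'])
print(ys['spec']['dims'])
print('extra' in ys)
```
True
[143, 118, 89, 9, 182]
False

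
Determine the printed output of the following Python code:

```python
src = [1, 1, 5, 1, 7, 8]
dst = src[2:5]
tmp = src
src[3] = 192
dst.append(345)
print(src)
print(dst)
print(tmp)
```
[1, 1, 5, 192, 7, 8]
[5, 1, 7, 345]
[1, 1, 5, 192, 7, 8]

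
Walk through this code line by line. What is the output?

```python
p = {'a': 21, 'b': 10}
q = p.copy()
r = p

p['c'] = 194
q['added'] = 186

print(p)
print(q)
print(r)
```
{'a': 21, 'b': 10, 'c': 194}
{'a': 21, 'b': 10, 'added': 186}
{'a': 21, 'b': 10, 'c': 194}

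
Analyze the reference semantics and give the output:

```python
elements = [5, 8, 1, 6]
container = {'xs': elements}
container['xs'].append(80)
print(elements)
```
[5, 8, 1, 6, 80]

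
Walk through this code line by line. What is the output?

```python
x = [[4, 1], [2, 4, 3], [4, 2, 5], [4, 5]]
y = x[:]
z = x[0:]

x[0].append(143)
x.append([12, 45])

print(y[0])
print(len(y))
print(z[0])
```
[4, 1, 143]
4
[4, 1, 143]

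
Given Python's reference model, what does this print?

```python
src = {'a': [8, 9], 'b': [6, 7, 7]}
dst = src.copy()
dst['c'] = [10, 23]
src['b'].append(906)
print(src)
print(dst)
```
{'a': [8, 9], 'b': [6, 7, 7, 906]}
{'a': [8, 9], 'b': [6, 7, 7, 906], 'c': [10, 23]}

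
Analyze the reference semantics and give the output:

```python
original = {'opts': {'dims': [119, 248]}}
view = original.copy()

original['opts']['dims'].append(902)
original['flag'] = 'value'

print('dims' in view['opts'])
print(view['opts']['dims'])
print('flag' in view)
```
True
[119, 248, 902]
False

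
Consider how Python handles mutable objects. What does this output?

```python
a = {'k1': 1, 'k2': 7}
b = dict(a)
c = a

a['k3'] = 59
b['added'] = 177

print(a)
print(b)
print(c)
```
{'k1': 1, 'k2': 7, 'k3': 59}
{'k1': 1, 'k2': 7, 'added': 177}
{'k1': 1, 'k2': 7, 'k3': 59}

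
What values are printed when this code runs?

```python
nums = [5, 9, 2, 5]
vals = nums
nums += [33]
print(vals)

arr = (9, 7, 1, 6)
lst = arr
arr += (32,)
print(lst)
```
[5, 9, 2, 5, 33]
(9, 7, 1, 6)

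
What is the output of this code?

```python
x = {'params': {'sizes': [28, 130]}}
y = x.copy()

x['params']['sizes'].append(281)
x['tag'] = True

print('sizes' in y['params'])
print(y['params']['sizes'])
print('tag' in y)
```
True
[28, 130, 281]
False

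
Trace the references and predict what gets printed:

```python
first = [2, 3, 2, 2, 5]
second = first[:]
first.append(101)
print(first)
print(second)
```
[2, 3, 2, 2, 5, 101]
[2, 3, 2, 2, 5]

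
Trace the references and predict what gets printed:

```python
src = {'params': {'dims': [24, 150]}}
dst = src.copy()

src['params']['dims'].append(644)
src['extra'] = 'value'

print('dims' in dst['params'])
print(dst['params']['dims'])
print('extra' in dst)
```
True
[24, 150, 644]
False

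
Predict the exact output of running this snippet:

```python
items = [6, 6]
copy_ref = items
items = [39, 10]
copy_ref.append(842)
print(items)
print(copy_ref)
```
[39, 10]
[6, 6, 842]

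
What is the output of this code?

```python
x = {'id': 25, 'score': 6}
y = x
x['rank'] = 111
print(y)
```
{'id': 25, 'score': 6, 'rank': 111}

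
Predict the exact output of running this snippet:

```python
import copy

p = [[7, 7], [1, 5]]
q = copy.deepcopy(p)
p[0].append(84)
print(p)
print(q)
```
[[7, 7, 84], [1, 5]]
[[7, 7], [1, 5]]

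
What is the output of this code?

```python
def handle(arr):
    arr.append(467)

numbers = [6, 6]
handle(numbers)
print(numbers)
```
[6, 6, 467]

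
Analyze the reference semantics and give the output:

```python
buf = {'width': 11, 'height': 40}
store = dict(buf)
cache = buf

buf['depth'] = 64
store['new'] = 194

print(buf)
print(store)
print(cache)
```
{'width': 11, 'height': 40, 'depth': 64}
{'width': 11, 'height': 40, 'new': 194}
{'width': 11, 'height': 40, 'depth': 64}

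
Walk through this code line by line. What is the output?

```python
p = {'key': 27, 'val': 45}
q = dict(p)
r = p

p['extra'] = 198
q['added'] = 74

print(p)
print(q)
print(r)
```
{'key': 27, 'val': 45, 'extra': 198}
{'key': 27, 'val': 45, 'added': 74}
{'key': 27, 'val': 45, 'extra': 198}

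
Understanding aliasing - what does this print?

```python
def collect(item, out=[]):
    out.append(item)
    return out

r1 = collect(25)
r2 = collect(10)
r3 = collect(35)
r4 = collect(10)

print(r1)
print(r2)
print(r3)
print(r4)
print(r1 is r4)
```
[25, 10, 35, 10]
[25, 10, 35, 10]
[25, 10, 35, 10]
[25, 10, 35, 10]
True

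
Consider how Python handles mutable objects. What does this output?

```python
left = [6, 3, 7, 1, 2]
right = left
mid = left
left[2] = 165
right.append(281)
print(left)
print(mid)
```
[6, 3, 165, 1, 2, 281]
[6, 3, 165, 1, 2, 281]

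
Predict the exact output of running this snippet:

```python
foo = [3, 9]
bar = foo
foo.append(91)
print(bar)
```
[3, 9, 91]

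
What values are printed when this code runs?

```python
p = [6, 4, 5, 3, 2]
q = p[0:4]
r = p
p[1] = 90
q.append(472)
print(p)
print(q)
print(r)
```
[6, 90, 5, 3, 2]
[6, 4, 5, 3, 472]
[6, 90, 5, 3, 2]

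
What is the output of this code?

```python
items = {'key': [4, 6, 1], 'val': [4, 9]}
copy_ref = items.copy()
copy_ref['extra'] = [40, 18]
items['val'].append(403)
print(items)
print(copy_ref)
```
{'key': [4, 6, 1], 'val': [4, 9, 403]}
{'key': [4, 6, 1], 'val': [4, 9, 403], 'extra': [40, 18]}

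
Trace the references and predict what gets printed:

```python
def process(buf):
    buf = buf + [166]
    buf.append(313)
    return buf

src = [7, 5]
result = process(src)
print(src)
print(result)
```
[7, 5]
[7, 5, 166, 313]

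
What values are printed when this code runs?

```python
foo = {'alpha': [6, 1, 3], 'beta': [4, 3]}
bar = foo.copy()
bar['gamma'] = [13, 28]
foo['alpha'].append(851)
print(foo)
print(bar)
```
{'alpha': [6, 1, 3, 851], 'beta': [4, 3]}
{'alpha': [6, 1, 3, 851], 'beta': [4, 3], 'gamma': [13, 28]}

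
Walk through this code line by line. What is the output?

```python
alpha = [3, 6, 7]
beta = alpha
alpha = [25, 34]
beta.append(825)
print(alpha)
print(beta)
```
[25, 34]
[3, 6, 7, 825]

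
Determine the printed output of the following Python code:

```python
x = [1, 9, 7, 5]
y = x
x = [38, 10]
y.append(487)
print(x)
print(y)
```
[38, 10]
[1, 9, 7, 5, 487]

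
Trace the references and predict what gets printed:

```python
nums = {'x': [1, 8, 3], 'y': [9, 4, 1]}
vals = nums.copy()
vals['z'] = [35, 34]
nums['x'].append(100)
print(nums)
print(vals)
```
{'x': [1, 8, 3, 100], 'y': [9, 4, 1]}
{'x': [1, 8, 3, 100], 'y': [9, 4, 1], 'z': [35, 34]}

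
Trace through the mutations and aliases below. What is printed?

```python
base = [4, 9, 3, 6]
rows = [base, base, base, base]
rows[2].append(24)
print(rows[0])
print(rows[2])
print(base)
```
[4, 9, 3, 6, 24]
[4, 9, 3, 6, 24]
[4, 9, 3, 6, 24]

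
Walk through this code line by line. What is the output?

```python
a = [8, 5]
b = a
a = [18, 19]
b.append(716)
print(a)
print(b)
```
[18, 19]
[8, 5, 716]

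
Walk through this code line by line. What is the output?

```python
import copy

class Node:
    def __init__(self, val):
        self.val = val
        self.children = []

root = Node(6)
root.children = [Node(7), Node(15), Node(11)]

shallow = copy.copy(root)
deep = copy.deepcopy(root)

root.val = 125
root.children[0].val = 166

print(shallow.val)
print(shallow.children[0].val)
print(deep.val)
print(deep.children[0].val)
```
6
166
6
7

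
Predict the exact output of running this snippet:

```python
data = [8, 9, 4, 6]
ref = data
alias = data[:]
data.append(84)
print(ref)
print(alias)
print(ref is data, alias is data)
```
[8, 9, 4, 6, 84]
[8, 9, 4, 6]
True False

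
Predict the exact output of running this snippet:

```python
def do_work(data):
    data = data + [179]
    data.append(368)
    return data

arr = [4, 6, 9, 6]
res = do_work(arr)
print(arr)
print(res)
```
[4, 6, 9, 6]
[4, 6, 9, 6, 179, 368]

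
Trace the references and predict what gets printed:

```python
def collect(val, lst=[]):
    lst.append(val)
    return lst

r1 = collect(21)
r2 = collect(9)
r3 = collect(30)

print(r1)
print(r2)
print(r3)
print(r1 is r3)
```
[21, 9, 30]
[21, 9, 30]
[21, 9, 30]
True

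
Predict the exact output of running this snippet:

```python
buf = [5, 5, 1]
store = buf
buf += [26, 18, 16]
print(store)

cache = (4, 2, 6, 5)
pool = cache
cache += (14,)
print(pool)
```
[5, 5, 1, 26, 18, 16]
(4, 2, 6, 5)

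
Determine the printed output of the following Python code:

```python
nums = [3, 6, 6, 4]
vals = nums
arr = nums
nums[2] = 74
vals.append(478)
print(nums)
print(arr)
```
[3, 6, 74, 4, 478]
[3, 6, 74, 4, 478]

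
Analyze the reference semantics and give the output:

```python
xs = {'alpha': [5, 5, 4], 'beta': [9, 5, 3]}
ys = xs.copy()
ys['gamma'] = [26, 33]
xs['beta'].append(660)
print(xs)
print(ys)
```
{'alpha': [5, 5, 4], 'beta': [9, 5, 3, 660]}
{'alpha': [5, 5, 4], 'beta': [9, 5, 3, 660], 'gamma': [26, 33]}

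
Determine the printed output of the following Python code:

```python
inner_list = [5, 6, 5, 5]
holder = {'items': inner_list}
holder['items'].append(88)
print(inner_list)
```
[5, 6, 5, 5, 88]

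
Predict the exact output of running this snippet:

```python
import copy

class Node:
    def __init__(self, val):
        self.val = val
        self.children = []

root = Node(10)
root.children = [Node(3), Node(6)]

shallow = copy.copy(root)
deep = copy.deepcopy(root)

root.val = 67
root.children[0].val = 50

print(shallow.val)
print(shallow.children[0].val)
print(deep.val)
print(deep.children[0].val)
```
10
50
10
3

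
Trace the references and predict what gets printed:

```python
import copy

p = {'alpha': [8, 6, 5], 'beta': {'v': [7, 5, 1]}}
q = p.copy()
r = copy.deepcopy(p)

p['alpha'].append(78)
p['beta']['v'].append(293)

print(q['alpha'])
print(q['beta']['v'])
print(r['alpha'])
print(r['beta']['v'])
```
[8, 6, 5, 78]
[7, 5, 1, 293]
[8, 6, 5]
[7, 5, 1]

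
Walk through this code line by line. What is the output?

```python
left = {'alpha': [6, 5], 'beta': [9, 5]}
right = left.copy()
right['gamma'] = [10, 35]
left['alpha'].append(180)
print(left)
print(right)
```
{'alpha': [6, 5, 180], 'beta': [9, 5]}
{'alpha': [6, 5, 180], 'beta': [9, 5], 'gamma': [10, 35]}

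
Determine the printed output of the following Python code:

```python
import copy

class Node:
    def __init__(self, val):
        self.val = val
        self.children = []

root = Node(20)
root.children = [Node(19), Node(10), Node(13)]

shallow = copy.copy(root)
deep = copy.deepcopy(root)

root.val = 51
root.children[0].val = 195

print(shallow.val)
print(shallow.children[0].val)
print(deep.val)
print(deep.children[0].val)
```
20
195
20
19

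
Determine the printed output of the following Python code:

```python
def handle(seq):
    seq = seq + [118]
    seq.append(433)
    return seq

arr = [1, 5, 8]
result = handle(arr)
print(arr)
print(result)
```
[1, 5, 8]
[1, 5, 8, 118, 433]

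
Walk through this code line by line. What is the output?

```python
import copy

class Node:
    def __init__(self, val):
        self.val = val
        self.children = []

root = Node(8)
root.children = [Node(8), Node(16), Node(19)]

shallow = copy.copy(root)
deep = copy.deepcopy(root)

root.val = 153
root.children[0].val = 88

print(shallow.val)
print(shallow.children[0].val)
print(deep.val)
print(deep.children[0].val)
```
8
88
8
8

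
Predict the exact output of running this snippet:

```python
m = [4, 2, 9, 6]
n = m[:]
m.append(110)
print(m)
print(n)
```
[4, 2, 9, 6, 110]
[4, 2, 9, 6]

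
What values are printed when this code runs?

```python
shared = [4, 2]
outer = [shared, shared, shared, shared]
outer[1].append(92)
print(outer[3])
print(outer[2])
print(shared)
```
[4, 2, 92]
[4, 2, 92]
[4, 2, 92]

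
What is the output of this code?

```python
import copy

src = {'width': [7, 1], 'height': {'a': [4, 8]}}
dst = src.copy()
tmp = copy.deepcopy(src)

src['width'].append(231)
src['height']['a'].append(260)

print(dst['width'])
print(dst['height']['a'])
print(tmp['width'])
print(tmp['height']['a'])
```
[7, 1, 231]
[4, 8, 260]
[7, 1]
[4, 8]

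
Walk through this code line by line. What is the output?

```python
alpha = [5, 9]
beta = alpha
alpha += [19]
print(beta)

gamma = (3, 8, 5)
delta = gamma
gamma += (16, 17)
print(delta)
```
[5, 9, 19]
(3, 8, 5)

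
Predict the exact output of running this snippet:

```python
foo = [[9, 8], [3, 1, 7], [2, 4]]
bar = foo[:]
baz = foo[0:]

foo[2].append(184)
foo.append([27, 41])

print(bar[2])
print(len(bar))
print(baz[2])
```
[2, 4, 184]
3
[2, 4, 184]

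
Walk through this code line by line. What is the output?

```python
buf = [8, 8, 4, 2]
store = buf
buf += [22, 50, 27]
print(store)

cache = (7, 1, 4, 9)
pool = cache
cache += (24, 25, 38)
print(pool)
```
[8, 8, 4, 2, 22, 50, 27]
(7, 1, 4, 9)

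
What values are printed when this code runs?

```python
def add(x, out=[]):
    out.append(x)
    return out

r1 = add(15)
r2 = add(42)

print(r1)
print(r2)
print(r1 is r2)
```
[15, 42]
[15, 42]
True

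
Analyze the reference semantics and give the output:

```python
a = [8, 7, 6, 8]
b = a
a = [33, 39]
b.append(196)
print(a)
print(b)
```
[33, 39]
[8, 7, 6, 8, 196]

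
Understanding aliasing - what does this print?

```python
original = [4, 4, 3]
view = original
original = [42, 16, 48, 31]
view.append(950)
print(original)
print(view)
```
[42, 16, 48, 31]
[4, 4, 3, 950]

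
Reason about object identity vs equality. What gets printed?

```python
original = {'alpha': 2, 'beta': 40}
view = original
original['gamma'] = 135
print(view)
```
{'alpha': 2, 'beta': 40, 'gamma': 135}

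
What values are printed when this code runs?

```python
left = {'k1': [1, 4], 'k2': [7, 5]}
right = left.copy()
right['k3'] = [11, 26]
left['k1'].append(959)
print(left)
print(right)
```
{'k1': [1, 4, 959], 'k2': [7, 5]}
{'k1': [1, 4, 959], 'k2': [7, 5], 'k3': [11, 26]}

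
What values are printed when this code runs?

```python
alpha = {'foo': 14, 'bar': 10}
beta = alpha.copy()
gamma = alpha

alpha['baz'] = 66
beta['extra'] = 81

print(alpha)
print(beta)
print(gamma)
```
{'foo': 14, 'bar': 10, 'baz': 66}
{'foo': 14, 'bar': 10, 'extra': 81}
{'foo': 14, 'bar': 10, 'baz': 66}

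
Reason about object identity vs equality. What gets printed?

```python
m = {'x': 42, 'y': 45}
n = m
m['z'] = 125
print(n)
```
{'x': 42, 'y': 45, 'z': 125}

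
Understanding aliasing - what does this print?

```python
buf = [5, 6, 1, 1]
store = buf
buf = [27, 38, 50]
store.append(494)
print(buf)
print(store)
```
[27, 38, 50]
[5, 6, 1, 1, 494]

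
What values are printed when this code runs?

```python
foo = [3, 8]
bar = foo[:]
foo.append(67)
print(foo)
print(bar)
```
[3, 8, 67]
[3, 8]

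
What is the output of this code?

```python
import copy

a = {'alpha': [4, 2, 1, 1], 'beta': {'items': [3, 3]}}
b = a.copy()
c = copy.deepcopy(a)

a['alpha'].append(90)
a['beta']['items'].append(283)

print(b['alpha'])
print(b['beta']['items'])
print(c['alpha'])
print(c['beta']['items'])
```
[4, 2, 1, 1, 90]
[3, 3, 283]
[4, 2, 1, 1]
[3, 3]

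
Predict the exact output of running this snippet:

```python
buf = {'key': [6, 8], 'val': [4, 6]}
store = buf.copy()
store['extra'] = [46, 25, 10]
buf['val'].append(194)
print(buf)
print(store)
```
{'key': [6, 8], 'val': [4, 6, 194]}
{'key': [6, 8], 'val': [4, 6, 194], 'extra': [46, 25, 10]}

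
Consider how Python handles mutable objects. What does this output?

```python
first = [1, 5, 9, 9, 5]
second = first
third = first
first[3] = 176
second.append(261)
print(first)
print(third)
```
[1, 5, 9, 176, 5, 261]
[1, 5, 9, 176, 5, 261]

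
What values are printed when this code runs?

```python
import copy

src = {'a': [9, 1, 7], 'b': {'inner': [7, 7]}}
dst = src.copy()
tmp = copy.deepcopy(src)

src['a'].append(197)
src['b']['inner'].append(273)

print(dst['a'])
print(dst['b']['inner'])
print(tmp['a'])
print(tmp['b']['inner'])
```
[9, 1, 7, 197]
[7, 7, 273]
[9, 1, 7]
[7, 7]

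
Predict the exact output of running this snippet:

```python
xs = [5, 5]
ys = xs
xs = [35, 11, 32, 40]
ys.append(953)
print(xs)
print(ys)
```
[35, 11, 32, 40]
[5, 5, 953]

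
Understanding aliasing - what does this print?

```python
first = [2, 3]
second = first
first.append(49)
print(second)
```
[2, 3, 49]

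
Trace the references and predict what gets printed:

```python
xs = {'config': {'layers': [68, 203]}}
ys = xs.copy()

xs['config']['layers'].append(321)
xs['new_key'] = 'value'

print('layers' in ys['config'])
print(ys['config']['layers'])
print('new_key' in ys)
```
True
[68, 203, 321]
False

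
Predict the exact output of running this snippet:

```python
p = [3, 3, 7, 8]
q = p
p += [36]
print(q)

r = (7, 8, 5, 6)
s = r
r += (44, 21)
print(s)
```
[3, 3, 7, 8, 36]
(7, 8, 5, 6)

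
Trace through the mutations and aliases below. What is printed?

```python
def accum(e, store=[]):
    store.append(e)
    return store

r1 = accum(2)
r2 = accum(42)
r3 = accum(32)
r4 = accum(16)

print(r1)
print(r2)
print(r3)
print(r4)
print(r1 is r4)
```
[2, 42, 32, 16]
[2, 42, 32, 16]
[2, 42, 32, 16]
[2, 42, 32, 16]
True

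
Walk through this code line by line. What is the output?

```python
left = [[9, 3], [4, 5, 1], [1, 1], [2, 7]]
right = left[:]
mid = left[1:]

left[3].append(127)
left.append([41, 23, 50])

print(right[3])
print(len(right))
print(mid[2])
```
[2, 7, 127]
4
[2, 7, 127]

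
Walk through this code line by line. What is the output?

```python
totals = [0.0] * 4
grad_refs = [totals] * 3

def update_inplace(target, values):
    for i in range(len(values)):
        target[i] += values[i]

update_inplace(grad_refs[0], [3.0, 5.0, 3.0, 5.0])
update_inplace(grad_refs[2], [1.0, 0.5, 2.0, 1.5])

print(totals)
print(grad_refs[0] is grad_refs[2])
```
[4.0, 5.5, 5.0, 6.5]
True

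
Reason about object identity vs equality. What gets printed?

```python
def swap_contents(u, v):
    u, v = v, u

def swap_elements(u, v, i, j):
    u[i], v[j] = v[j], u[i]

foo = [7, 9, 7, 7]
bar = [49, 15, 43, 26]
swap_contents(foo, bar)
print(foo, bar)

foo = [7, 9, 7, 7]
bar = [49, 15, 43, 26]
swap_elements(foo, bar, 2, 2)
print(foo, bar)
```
[7, 9, 7, 7] [49, 15, 43, 26]
[7, 9, 43, 7] [49, 15, 7, 26]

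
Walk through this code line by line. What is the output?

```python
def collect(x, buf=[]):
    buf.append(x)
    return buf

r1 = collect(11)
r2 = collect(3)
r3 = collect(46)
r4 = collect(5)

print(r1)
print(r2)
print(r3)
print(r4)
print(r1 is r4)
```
[11, 3, 46, 5]
[11, 3, 46, 5]
[11, 3, 46, 5]
[11, 3, 46, 5]
True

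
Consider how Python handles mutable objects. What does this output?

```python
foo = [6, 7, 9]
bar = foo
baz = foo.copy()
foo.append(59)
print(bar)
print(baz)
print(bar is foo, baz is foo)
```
[6, 7, 9, 59]
[6, 7, 9]
True False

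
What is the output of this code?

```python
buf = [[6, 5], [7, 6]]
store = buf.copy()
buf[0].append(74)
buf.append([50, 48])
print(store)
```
[[6, 5, 74], [7, 6]]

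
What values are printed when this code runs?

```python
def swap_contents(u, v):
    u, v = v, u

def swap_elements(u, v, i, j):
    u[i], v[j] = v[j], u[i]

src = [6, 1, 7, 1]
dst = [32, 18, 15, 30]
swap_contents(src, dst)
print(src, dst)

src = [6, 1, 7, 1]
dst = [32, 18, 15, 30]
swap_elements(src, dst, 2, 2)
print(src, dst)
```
[6, 1, 7, 1] [32, 18, 15, 30]
[6, 1, 15, 1] [32, 18, 7, 30]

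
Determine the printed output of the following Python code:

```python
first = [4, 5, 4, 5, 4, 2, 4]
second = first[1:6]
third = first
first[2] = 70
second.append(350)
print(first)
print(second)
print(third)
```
[4, 5, 70, 5, 4, 2, 4]
[5, 4, 5, 4, 2, 350]
[4, 5, 70, 5, 4, 2, 4]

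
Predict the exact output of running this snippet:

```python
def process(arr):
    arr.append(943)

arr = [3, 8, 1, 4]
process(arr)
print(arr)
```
[3, 8, 1, 4, 943]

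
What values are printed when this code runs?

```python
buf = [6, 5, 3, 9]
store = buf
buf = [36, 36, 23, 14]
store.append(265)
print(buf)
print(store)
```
[36, 36, 23, 14]
[6, 5, 3, 9, 265]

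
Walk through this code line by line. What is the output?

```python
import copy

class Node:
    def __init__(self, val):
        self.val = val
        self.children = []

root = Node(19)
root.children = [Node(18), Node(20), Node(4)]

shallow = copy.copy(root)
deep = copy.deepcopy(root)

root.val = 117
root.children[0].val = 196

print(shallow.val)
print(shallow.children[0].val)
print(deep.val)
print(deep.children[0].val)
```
19
196
19
18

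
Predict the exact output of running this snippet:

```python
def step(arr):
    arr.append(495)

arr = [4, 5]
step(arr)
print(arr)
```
[4, 5, 495]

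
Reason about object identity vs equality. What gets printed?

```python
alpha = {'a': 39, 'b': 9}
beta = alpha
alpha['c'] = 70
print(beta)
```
{'a': 39, 'b': 9, 'c': 70}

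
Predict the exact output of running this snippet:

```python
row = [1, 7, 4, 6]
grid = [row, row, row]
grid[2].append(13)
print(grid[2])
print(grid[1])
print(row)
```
[1, 7, 4, 6, 13]
[1, 7, 4, 6, 13]
[1, 7, 4, 6, 13]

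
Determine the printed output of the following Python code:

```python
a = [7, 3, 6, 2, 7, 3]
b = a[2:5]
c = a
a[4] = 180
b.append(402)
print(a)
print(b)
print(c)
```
[7, 3, 6, 2, 180, 3]
[6, 2, 7, 402]
[7, 3, 6, 2, 180, 3]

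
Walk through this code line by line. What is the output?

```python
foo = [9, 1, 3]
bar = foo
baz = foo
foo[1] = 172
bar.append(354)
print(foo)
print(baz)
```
[9, 172, 3, 354]
[9, 172, 3, 354]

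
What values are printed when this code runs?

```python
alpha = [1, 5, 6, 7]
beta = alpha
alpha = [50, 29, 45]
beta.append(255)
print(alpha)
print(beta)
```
[50, 29, 45]
[1, 5, 6, 7, 255]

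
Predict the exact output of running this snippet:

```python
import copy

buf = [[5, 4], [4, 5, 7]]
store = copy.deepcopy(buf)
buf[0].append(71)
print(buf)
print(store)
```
[[5, 4, 71], [4, 5, 7]]
[[5, 4], [4, 5, 7]]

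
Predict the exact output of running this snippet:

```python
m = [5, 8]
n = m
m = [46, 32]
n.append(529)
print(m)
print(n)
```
[46, 32]
[5, 8, 529]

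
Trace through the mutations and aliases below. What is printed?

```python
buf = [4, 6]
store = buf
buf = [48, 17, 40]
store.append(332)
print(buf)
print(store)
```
[48, 17, 40]
[4, 6, 332]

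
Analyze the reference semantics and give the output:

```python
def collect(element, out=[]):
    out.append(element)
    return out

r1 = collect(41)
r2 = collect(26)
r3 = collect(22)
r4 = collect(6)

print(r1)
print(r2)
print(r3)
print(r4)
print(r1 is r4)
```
[41, 26, 22, 6]
[41, 26, 22, 6]
[41, 26, 22, 6]
[41, 26, 22, 6]
True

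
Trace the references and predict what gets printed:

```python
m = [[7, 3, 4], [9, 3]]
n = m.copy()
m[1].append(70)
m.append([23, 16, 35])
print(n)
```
[[7, 3, 4], [9, 3, 70]]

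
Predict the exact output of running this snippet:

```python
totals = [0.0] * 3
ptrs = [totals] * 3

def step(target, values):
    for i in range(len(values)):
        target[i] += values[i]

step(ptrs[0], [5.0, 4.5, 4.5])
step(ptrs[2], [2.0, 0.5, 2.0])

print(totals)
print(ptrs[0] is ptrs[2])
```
[7.0, 5.0, 6.5]
True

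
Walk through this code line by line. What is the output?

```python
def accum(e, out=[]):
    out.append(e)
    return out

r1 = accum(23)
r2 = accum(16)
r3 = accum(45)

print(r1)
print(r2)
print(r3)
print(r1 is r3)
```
[23, 16, 45]
[23, 16, 45]
[23, 16, 45]
True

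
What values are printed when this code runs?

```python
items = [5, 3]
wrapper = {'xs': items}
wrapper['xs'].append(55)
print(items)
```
[5, 3, 55]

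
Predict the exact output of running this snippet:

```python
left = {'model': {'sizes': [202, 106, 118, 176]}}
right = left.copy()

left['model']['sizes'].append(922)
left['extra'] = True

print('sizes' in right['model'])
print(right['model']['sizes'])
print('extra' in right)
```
True
[202, 106, 118, 176, 922]
False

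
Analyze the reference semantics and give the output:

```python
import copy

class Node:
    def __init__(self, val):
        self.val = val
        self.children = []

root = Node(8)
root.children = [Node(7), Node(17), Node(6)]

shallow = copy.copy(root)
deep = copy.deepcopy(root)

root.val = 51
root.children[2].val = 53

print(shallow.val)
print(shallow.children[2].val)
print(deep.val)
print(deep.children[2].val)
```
8
53
8
6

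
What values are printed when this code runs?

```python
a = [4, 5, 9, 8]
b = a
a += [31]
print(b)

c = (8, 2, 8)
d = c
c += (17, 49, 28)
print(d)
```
[4, 5, 9, 8, 31]
(8, 2, 8)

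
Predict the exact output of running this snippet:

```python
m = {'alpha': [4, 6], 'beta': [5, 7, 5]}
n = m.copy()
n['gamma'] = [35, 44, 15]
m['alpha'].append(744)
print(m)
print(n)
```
{'alpha': [4, 6, 744], 'beta': [5, 7, 5]}
{'alpha': [4, 6, 744], 'beta': [5, 7, 5], 'gamma': [35, 44, 15]}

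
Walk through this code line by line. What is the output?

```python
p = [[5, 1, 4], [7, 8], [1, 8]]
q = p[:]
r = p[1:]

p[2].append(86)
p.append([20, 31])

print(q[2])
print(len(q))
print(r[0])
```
[1, 8, 86]
3
[7, 8]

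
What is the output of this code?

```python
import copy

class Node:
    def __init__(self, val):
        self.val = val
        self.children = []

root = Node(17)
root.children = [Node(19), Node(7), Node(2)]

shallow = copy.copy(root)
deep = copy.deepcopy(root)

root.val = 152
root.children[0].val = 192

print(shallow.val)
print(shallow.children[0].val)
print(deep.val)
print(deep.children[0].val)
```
17
192
17
19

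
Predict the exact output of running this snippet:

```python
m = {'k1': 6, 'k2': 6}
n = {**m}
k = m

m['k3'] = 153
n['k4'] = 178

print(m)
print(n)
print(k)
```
{'k1': 6, 'k2': 6, 'k3': 153}
{'k1': 6, 'k2': 6, 'k4': 178}
{'k1': 6, 'k2': 6, 'k3': 153}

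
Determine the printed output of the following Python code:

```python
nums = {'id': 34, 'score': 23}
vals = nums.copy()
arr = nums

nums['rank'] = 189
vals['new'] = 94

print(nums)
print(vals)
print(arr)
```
{'id': 34, 'score': 23, 'rank': 189}
{'id': 34, 'score': 23, 'new': 94}
{'id': 34, 'score': 23, 'rank': 189}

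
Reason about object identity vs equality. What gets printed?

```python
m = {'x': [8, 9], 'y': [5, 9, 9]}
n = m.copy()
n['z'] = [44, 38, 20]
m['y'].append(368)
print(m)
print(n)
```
{'x': [8, 9], 'y': [5, 9, 9, 368]}
{'x': [8, 9], 'y': [5, 9, 9, 368], 'z': [44, 38, 20]}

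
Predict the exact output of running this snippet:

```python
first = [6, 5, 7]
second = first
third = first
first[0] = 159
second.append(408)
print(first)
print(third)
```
[159, 5, 7, 408]
[159, 5, 7, 408]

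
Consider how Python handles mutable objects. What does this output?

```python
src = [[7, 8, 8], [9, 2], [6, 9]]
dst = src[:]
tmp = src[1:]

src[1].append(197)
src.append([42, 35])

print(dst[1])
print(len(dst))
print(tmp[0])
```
[9, 2, 197]
3
[9, 2, 197]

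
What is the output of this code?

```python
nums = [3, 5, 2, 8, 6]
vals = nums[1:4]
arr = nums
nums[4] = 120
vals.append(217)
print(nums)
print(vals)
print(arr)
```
[3, 5, 2, 8, 120]
[5, 2, 8, 217]
[3, 5, 2, 8, 120]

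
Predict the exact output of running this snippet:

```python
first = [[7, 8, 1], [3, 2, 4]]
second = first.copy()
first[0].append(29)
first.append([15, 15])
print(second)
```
[[7, 8, 1, 29], [3, 2, 4]]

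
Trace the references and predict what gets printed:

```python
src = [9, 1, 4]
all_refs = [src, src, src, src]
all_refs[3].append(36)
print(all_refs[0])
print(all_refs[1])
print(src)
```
[9, 1, 4, 36]
[9, 1, 4, 36]
[9, 1, 4, 36]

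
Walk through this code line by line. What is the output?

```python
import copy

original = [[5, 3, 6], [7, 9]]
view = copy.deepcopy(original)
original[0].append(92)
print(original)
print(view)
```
[[5, 3, 6, 92], [7, 9]]
[[5, 3, 6], [7, 9]]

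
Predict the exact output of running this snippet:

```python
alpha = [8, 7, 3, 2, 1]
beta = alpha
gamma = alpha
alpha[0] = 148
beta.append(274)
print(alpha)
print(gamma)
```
[148, 7, 3, 2, 1, 274]
[148, 7, 3, 2, 1, 274]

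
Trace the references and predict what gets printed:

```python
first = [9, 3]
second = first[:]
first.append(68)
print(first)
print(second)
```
[9, 3, 68]
[9, 3]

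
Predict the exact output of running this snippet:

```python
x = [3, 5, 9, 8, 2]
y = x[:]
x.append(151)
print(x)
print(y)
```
[3, 5, 9, 8, 2, 151]
[3, 5, 9, 8, 2]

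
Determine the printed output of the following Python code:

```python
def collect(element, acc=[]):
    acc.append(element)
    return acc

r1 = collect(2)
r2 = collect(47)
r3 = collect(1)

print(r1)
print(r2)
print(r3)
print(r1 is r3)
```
[2, 47, 1]
[2, 47, 1]
[2, 47, 1]
True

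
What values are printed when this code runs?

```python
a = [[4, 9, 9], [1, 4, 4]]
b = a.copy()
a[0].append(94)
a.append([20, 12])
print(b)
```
[[4, 9, 9, 94], [1, 4, 4]]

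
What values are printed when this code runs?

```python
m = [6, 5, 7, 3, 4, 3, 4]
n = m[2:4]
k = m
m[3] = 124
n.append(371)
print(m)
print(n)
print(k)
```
[6, 5, 7, 124, 4, 3, 4]
[7, 3, 371]
[6, 5, 7, 124, 4, 3, 4]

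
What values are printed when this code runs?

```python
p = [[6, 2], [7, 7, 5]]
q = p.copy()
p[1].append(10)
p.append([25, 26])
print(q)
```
[[6, 2], [7, 7, 5, 10]]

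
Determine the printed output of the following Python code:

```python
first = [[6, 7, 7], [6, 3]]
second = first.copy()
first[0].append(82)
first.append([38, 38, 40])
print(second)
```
[[6, 7, 7, 82], [6, 3]]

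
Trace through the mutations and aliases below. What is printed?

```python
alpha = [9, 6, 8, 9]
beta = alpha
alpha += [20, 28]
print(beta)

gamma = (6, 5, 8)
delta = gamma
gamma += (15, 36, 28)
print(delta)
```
[9, 6, 8, 9, 20, 28]
(6, 5, 8)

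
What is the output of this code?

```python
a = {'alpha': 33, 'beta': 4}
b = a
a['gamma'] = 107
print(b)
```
{'alpha': 33, 'beta': 4, 'gamma': 107}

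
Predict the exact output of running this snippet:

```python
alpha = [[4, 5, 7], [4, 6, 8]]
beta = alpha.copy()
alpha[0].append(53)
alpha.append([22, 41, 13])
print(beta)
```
[[4, 5, 7, 53], [4, 6, 8]]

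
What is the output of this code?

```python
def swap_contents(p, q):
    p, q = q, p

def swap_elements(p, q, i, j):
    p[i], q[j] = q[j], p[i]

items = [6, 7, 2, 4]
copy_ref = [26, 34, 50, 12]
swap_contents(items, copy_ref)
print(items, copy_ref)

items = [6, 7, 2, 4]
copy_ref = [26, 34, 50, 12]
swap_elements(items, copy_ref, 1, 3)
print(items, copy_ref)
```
[6, 7, 2, 4] [26, 34, 50, 12]
[6, 12, 2, 4] [26, 34, 50, 7]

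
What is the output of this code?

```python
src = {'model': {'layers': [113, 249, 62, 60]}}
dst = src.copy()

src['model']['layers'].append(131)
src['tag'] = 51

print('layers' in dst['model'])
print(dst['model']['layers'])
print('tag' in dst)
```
True
[113, 249, 62, 60, 131]
False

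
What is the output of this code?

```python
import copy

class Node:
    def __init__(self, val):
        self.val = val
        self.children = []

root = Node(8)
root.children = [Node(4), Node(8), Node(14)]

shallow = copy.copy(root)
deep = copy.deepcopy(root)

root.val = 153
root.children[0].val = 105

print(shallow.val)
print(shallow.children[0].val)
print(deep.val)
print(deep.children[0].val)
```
8
105
8
4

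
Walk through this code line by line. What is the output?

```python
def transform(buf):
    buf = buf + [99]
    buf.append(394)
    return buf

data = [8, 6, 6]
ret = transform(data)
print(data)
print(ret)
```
[8, 6, 6]
[8, 6, 6, 99, 394]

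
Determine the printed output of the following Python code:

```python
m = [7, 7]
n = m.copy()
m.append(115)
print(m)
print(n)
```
[7, 7, 115]
[7, 7]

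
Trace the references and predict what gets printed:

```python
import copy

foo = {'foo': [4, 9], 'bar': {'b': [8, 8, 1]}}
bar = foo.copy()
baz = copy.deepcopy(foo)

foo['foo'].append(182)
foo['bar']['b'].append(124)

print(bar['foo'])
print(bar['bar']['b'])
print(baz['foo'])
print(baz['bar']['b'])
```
[4, 9, 182]
[8, 8, 1, 124]
[4, 9]
[8, 8, 1]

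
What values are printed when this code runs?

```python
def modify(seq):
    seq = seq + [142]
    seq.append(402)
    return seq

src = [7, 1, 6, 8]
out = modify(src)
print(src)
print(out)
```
[7, 1, 6, 8]
[7, 1, 6, 8, 142, 402]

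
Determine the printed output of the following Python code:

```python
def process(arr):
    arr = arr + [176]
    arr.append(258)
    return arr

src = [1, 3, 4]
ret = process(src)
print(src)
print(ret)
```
[1, 3, 4]
[1, 3, 4, 176, 258]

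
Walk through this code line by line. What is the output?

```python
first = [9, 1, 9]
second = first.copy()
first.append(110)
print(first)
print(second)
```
[9, 1, 9, 110]
[9, 1, 9]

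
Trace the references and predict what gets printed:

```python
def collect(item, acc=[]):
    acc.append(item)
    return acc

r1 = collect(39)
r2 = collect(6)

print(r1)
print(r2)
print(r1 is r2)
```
[39, 6]
[39, 6]
True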